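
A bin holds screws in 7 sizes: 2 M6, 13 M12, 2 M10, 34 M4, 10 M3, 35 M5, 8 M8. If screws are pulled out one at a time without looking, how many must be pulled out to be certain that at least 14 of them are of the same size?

62

In the worst case we take at most 13 of each size, but all 2 M6, all 2 M10, all 10 M3, and all 8 M8 (fewer than 13), giving 2 + 13 + 2 + 13 + 10 + 13 + 8 = 61.
One more screw then forces some size to 14, so 61 + 1 = 62.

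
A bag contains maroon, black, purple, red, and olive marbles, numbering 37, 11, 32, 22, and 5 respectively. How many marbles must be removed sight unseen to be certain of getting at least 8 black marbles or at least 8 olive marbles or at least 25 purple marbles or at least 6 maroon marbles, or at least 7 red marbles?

48

The worst case stops just short of every target: 5 maroon, 7 black, 24 purple, 6 red, all 5 olive — 5 + 7 + 24 + 6 + 5 = 47 marbles.
One more marble must push some color to its target, so 47 + 1 = 48.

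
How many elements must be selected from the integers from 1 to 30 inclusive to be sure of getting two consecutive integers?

16

Partition {1, …, 30} into 15 pairs: {1,2}, {3,4}, …, {29,30}.
Choosing 15 integers — say the 15 even numbers 2, 4, …, 30 — takes one from each pair and avoids the property.
Choosing 16 forces two into the same pair by pigeonhole, and those are consecutive. So 16.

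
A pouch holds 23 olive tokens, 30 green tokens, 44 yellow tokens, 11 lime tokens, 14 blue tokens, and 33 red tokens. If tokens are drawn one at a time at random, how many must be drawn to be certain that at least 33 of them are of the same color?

143

In the worst case we take at most 32 of each color, but all 23 olive, all 30 green, all 11 lime, and all 14 blue (fewer than 32), giving 23 + 30 + 32 + 11 + 14 + 32 = 142.
One more token then forces some color to 33, so 142 + 1 = 143.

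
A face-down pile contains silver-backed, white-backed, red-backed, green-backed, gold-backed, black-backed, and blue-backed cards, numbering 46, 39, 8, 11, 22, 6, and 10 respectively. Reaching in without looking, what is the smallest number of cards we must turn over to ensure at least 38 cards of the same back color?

In the worst case we take at most 37 of each back color, but all 8 red-backed, all 11 green-backed, all 22 gold-backed, all 6 black-backed, and all 10 blue-backed (fewer than 37), giving 37 + 37 + 8 + 11 + 22 + 6 + 10 = 131.
One more card then forces some back color to 38, so 131 + 1 = 132.

132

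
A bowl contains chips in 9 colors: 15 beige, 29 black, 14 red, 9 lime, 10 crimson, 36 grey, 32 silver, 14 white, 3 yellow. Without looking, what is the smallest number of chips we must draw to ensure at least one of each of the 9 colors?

160

The hardest color to obtain is yellow: we could draw every other chip first — 162 − 3 = 159 chips — without a single yellow one.
The next draw must be yellow, so 159 + 1 = 160.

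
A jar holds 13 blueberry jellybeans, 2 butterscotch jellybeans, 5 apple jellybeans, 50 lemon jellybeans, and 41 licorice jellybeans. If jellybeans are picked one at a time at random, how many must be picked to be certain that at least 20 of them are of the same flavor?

59

Treat the 5 flavors as pigeonholes.
In the worst case we take at most 19 of each flavor, but all 13 blueberry, all 2 butterscotch, and all 5 apple (fewer than 19), giving 13 + 2 + 5 + 19 + 19 = 58.
One more jellybean then forces some flavor to 20, so 58 + 1 = 59.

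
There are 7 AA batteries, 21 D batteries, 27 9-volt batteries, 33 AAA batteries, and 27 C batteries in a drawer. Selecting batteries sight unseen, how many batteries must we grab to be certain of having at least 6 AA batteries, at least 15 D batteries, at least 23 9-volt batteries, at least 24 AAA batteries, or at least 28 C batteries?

92

Each of the 5 types has its own threshold; avoid all of them simultaneously.
The worst case stops just short of every target: 5 AA, 14 D, 22 9-volt, 23 AAA, 27 C — 5 + 14 + 22 + 23 + 27 = 91 batteries.
One more battery must push some type to its target, so 91 + 1 = 92.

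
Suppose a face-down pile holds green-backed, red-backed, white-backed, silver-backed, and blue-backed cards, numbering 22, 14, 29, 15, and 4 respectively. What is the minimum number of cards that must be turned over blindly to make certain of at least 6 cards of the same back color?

In the worst case we take at most 5 of each back color, but all 4 blue-backed (fewer than 5), giving 5 + 5 + 5 + 5 + 4 = 24.
One more card then forces some back color to 6, so 24 + 1 = 25.

25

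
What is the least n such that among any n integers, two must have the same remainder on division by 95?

96

Use the pigeonhole principle on residue classes: two integers differ by a multiple of 95 exactly when they share a remainder mod 95.
There are 95 residue classes mod 95, so 95 integers can all lie in distinct classes.
One more integer must repeat a residue, giving a difference divisible by 95. So n = 95 + 1 = 96.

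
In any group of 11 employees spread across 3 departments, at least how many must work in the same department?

The 11 employees fall into 3 departments.
If each of the 3 departments held at most 3, the total would be at most 3 × 3 = 9 < 11, a contradiction.
So at least one holds ⌈11/3⌉ = 4.

4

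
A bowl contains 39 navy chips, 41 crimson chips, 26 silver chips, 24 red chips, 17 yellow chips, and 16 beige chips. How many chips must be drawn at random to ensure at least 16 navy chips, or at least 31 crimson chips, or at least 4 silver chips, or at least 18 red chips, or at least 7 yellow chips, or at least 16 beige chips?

The worst case stops just short of every target: 15 navy, 30 crimson, 3 silver, 17 red, 6 yellow, 15 beige — 15 + 30 + 3 + 17 + 6 + 15 = 86 chips.
One more chip must push some color to its target, so 86 + 1 = 87.

87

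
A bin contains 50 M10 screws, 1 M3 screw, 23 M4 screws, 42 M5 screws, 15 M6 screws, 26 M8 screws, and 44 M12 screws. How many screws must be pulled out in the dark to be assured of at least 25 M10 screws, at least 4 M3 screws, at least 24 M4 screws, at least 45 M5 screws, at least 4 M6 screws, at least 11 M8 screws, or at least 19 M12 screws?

The worst case stops just short of every target: 24 M10, all 1 M3, 23 M4, all 42 M5, 3 M6, 10 M8, 18 M12 — 24 + 1 + 23 + 42 + 3 + 10 + 18 = 121 screws.
One more screw must push some size to its target, so 121 + 1 = 122.

122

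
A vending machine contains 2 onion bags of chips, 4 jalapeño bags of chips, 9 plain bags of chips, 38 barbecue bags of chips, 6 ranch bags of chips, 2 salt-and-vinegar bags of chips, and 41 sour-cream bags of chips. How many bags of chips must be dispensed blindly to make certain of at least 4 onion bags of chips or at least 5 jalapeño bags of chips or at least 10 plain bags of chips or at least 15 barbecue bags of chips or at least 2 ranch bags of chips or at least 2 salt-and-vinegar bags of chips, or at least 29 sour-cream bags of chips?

Each of the 7 flavors has its own threshold; avoid all of them simultaneously.
The worst case stops just short of every target: all 2 onion, 4 jalapeño, 9 plain, 14 barbecue, 1 ranch, 1 salt-and-vinegar, 28 sour-cream — 2 + 4 + 9 + 14 + 1 + 1 + 28 = 59 bags of chips.
One more bag of chips must push some flavor to its target, so 59 + 1 = 60.

60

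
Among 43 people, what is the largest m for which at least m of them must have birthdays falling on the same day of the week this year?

7

The 43 people fall into 7 days of the week.
If each of the 7 days of the week held at most 6, the total would be at most 7 × 6 = 42 < 43, a contradiction.
So at least one holds ⌈43/7⌉ = 7.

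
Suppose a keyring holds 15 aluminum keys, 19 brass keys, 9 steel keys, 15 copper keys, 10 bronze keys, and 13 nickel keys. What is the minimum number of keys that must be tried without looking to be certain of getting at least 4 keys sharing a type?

19

Treat the 6 types as pigeonholes.
The worst case takes 3 keys of each type without reaching 4 of any: 6 × 3 = 18.
The next key must bring some type to 4, so 18 + 1 = 19.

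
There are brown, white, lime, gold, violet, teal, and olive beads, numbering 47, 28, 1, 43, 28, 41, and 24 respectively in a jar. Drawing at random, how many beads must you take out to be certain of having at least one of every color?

The hardest color to obtain is lime: we could draw every other bead first — 212 − 1 = 211 beads — without a single lime one.
The next draw must be lime, so 211 + 1 = 212.

212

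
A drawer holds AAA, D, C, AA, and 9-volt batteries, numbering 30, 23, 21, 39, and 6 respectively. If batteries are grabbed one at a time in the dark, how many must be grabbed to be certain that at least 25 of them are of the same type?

Treat the 5 types as pigeonholes.
In the worst case we take at most 24 of each type, but all 23 D, all 21 C, and all 6 9-volt (fewer than 24), giving 24 + 23 + 21 + 24 + 6 = 98.
One more battery then forces some type to 25, so 98 + 1 = 99.

99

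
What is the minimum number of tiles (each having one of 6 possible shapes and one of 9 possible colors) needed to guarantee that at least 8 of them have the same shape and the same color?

There are 6 × 9 = 54 (shape, color) combinations acting as pigeonholes.
With 54 × 7 = 378 tiles we could place exactly 7 in each, with no (shape, color) pair reaching 8.
One more forces some (shape, color) pair to hold 8, so 378 + 1 = 379.

379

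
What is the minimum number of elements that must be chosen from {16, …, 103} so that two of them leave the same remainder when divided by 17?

18

Use the pigeonhole principle on residue classes: group the integers by remainder mod 17; there are 17 residue classes, each nonempty in this range.
Choosing one from each class (17 integers) avoids any shared remainder.
One more choice must repeat a class, so two differ by a multiple of 17. Hence 17 + 1 = 18.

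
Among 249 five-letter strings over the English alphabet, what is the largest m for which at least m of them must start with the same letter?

The 249 five-letter strings over the English alphabet fall into 26 possible first letters.
If each of the 26 possible first letters held at most 9, the total would be at most 26 × 9 = 234 < 249, a contradiction.
So at least one holds ⌈249/26⌉ = 10.

10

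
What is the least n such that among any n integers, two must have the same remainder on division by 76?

Two integers differ by a multiple of 76 exactly when they share a remainder mod 76.
There are 76 residue classes mod 76, so 76 integers can all lie in distinct classes.
One more integer must repeat a residue, giving a difference divisible by 76. So n = 76 + 1 = 77.

77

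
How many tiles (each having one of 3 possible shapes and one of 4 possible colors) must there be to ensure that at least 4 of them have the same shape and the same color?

37

There are 3 × 4 = 12 (shape, color) combinations acting as pigeonholes.
With 12 × 3 = 36 tiles we could place exactly 3 in each, with no (shape, color) pair reaching 4.
One more forces some (shape, color) pair to hold 4, so 36 + 1 = 37.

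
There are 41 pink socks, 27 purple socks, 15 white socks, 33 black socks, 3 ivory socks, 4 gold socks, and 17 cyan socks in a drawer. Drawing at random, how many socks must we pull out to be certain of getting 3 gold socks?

The worst case draws every non-gold sock first: 41 + 27 + 15 + 33 + 3 + 17 = 136.
The next 3 draws are then forced to be gold, giving 136 + 3 = 139.

139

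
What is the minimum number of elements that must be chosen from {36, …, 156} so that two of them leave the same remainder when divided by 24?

Group the integers by remainder mod 24; there are 24 residue classes, each nonempty in this range.
Choosing one from each class (24 integers) avoids any shared remainder.
One more choice must repeat a class, so two differ by a multiple of 24. Hence 24 + 1 = 25.

25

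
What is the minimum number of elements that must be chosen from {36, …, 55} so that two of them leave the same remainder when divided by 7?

Group the integers by remainder mod 7; there are 7 residue classes, each nonempty in this range.
Choosing one from each class (7 integers) avoids any shared remainder.
One more choice must repeat a class, so two differ by a multiple of 7. Hence 7 + 1 = 8.

8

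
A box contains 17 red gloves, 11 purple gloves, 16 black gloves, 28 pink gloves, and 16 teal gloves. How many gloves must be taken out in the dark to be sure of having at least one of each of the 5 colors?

78

The hardest color to obtain is purple: we could draw every other glove first — 88 − 11 = 77 gloves — without a single purple one.
The next draw must be purple, so 77 + 1 = 78.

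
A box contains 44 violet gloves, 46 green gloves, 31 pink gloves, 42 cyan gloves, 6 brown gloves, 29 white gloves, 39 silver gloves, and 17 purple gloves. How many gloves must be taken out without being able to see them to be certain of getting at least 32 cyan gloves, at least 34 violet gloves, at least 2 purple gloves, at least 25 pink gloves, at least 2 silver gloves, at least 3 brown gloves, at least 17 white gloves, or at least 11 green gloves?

The worst case stops just short of every target: 33 violet, 10 green, 24 pink, 31 cyan, 2 brown, 16 white, 1 silver, 1 purple — 33 + 10 + 24 + 31 + 2 + 16 + 1 + 1 = 118 gloves.
One more glove must push some color to its target, so 118 + 1 = 119.

119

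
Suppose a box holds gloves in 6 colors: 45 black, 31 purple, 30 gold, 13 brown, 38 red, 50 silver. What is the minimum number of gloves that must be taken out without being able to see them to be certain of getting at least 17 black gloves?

The worst case draws every non-black glove first: 31 + 30 + 13 + 38 + 50 = 162.
The next 17 draws are then forced to be black, giving 162 + 17 = 179.

179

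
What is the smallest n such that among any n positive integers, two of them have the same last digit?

11

There are 10 possible last digits acting as pigeonholes.
With 10 positive integers we could place one in each, avoiding any repeat.
One more forces some class to hold 2, so 10 + 1 = 11.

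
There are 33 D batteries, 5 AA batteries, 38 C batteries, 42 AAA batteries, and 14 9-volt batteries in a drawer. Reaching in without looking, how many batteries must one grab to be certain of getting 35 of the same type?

In the worst case we take at most 34 of each type, but all 33 D, all 5 AA, and all 14 9-volt (fewer than 34), giving 33 + 5 + 34 + 34 + 14 = 120.
One more battery then forces some type to 35, so 120 + 1 = 121.

121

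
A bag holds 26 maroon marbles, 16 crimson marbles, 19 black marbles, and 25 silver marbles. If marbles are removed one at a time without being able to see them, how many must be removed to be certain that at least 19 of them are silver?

To avoid silver marbles as long as possible, exhaust the other 3 colors first.
The worst case draws every non-silver marble first: 26 + 16 + 19 = 61.
The next 19 draws are then forced to be silver, giving 61 + 19 = 80.

80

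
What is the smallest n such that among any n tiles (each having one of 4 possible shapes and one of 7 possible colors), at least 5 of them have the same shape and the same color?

113

There are 4 × 7 = 28 (shape, color) combinations acting as pigeonholes.
With 28 × 4 = 112 tiles we could place exactly 4 in each, with no (shape, color) pair reaching 5.
One more forces some (shape, color) pair to hold 5, so 112 + 1 = 113.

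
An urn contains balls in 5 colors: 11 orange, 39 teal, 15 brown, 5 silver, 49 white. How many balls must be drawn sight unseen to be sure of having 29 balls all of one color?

88

In the worst case we take at most 28 of each color, but all 11 orange, all 15 brown, and all 5 silver (fewer than 28), giving 11 + 28 + 15 + 5 + 28 = 87.
One more ball then forces some color to 29, so 87 + 1 = 88.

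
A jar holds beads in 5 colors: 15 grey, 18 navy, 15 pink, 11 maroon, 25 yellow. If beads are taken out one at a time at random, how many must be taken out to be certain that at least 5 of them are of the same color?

21

Treat the 5 colors as pigeonholes.
The worst case takes 4 beads of each color without reaching 5 of any: 5 × 4 = 20.
The next bead must bring some color to 5, so 20 + 1 = 21.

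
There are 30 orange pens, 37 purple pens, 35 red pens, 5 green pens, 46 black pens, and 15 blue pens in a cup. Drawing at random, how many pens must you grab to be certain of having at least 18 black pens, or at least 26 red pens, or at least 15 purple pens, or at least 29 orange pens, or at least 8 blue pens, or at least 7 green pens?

The worst case stops just short of every target: 28 orange, 14 purple, 25 red, all 5 green, 17 black, 7 blue — 28 + 14 + 25 + 5 + 17 + 7 = 96 pens.
One more pen must push some ink color to its target, so 96 + 1 = 97.

97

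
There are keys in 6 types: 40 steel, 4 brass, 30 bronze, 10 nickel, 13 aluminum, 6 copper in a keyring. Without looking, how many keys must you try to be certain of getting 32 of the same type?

95

In the worst case we take at most 31 of each type, but all 4 brass, all 30 bronze, all 10 nickel, all 13 aluminum, and all 6 copper (fewer than 31), giving 31 + 4 + 30 + 10 + 13 + 6 = 94.
One more key then forces some type to 32, so 94 + 1 = 95.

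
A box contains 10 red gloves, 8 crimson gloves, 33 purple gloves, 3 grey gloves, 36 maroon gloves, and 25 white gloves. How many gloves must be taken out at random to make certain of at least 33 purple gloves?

The worst case draws every non-purple glove first: 10 + 8 + 3 + 36 + 25 = 82.
The next 33 draws are then forced to be purple, giving 82 + 33 = 115.

115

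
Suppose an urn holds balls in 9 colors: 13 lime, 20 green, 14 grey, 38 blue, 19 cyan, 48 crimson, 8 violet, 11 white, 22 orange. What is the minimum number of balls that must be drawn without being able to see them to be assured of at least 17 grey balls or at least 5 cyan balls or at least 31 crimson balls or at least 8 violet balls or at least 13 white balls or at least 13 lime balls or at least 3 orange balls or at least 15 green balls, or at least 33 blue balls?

Each of the 9 colors has its own threshold; avoid all of them simultaneously.
The worst case stops just short of every target: 12 lime, 14 green, all 14 grey, 32 blue, 4 cyan, 30 crimson, 7 violet, all 11 white, 2 orange — 12 + 14 + 14 + 32 + 4 + 30 + 7 + 11 + 2 = 126 balls.
One more ball must push some color to its target, so 126 + 1 = 127.

127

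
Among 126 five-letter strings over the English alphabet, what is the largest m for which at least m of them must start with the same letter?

5

There are 26 possible first letters, which serve as the pigeonholes.
If each of the 26 possible first letters held at most 4, the total would be at most 26 × 4 = 104 < 126, a contradiction.
So at least one holds ⌈126/26⌉ = 5.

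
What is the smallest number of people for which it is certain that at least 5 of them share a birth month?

There are 12 months of the year acting as pigeonholes.
With 12 × 4 = 48 people we could place exactly 4 in each, with no class reaching 5.
One more forces some class to hold 5, so 48 + 1 = 49.

49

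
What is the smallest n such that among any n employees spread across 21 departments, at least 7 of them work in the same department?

There are 21 departments acting as pigeonholes.
With 21 × 6 = 126 employees we could place exactly 6 in each, with no class reaching 7.
One more forces some class to hold 7, so 126 + 1 = 127.

127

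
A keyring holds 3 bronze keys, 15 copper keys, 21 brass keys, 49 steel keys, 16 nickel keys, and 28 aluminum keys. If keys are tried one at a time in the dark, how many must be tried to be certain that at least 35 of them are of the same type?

118

In the worst case we take at most 34 of each type, but all 3 bronze, all 15 copper, all 21 brass, all 16 nickel, and all 28 aluminum (fewer than 34), giving 3 + 15 + 21 + 34 + 16 + 28 = 117.
One more key then forces some type to 35, so 117 + 1 = 118.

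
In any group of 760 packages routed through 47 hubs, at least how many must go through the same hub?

17

The 760 packages fall into 47 hubs.
If each of the 47 hubs held at most 16, the total would be at most 47 × 16 = 752 < 760, a contradiction.
So at least one holds ⌈760/47⌉ = 17.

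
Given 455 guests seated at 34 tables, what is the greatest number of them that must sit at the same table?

14

If each of the 34 tables held at most 13, the total would be at most 34 × 13 = 442 < 455, a contradiction.
So at least one holds ⌈455/34⌉ = 14.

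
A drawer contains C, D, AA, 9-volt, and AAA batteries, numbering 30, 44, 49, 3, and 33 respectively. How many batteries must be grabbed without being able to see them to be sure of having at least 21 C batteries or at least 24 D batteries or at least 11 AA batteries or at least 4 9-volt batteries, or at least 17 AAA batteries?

73

The worst case stops just short of every target: 20 C, 23 D, 10 AA, 3 9-volt, 16 AAA — 20 + 23 + 10 + 3 + 16 = 72 batteries.
One more battery must push some type to its target, so 72 + 1 = 73.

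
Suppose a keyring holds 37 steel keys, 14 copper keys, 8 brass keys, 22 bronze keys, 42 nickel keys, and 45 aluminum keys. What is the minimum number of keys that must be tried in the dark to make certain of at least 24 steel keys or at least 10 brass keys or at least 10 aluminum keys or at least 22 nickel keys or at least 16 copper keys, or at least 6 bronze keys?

81

The worst case stops just short of every target: 23 steel, all 14 copper, all 8 brass, 5 bronze, 21 nickel, 9 aluminum — 23 + 14 + 8 + 5 + 21 + 9 = 80 keys.
One more key must push some type to its target, so 80 + 1 = 81.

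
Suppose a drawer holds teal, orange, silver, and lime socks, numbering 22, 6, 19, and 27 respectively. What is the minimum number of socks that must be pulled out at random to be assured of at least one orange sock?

To avoid orange socks as long as possible, exhaust the other 3 colors first.
The worst case draws every non-orange sock first: 22 + 19 + 27 = 68.
The next draw is then forced to be orange, giving 68 + 1 = 69.

69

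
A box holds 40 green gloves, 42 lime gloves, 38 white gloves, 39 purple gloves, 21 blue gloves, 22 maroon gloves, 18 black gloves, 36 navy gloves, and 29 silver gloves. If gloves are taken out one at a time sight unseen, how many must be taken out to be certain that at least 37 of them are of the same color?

271

In the worst case we take at most 36 of each color, but all 21 blue, all 22 maroon, all 18 black, and all 29 silver (fewer than 36), giving 36 + 36 + 36 + 36 + 21 + 22 + 18 + 36 + 29 = 270.
One more glove then forces some color to 37, so 270 + 1 = 271.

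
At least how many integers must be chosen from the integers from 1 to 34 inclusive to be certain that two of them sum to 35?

18

Partition {1, …, 34} into 17 pairs: {1,34}, {2,33}, …, {17,18}.
Choosing 17 integers — say the integers 1 through 17 — takes one from each pair and avoids the property.
Choosing 18 forces two into the same pair by pigeonhole, and those sum to 35. So 18.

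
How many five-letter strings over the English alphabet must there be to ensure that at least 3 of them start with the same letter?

53

There are 26 possible first letters acting as pigeonholes.
With 26 × 2 = 52 five-letter strings over the English alphabet we could place exactly 2 in each, with no class reaching 3.
One more forces some class to hold 3, so 52 + 1 = 53.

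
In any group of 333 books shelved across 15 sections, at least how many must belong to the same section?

23

The 333 books fall into 15 sections.
If each of the 15 sections held at most 22, the total would be at most 15 × 22 = 330 < 333, a contradiction.
So at least one holds ⌈333/15⌉ = 23.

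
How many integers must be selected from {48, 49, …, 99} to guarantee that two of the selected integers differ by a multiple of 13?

14

Group the integers by remainder mod 13; there are 13 residue classes, each nonempty in this range.
Choosing one from each class (13 integers) avoids any shared remainder.
One more choice must repeat a class, so two differ by a multiple of 13. Hence 13 + 1 = 14.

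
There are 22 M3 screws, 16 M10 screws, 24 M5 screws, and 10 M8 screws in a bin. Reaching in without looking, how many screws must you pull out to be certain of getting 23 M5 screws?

The worst case draws every non-M5 screw first: 22 + 16 + 10 = 48.
The next 23 draws are then forced to be M5, giving 48 + 23 = 71.

71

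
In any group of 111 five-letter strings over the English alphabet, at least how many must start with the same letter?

5

There are 26 possible first letters, which serve as the pigeonholes.
If each of the 26 possible first letters held at most 4, the total would be at most 26 × 4 = 104 < 111, a contradiction.
So at least one holds ⌈111/26⌉ = 5.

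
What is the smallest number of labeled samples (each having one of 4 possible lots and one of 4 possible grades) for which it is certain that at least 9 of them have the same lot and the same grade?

There are 4 × 4 = 16 (lot, grade) combinations acting as pigeonholes.
With 16 × 8 = 128 labeled samples we could place exactly 8 in each, with no (lot, grade) pair reaching 9.
One more forces some (lot, grade) pair to hold 9, so 128 + 1 = 129.

129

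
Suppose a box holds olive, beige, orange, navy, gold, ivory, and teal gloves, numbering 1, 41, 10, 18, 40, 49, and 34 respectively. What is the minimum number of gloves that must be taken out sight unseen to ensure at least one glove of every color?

The hardest color to obtain is olive: we could draw every other glove first — 193 − 1 = 192 gloves — without a single olive one.
The next draw must be olive, so 192 + 1 = 193.

193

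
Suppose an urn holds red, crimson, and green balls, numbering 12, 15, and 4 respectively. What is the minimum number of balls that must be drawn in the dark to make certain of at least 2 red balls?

To avoid red balls as long as possible, exhaust the other 2 colors first.
The worst case draws every non-red ball first: 15 + 4 = 19.
The next 2 draws are then forced to be red, giving 19 + 2 = 21.

21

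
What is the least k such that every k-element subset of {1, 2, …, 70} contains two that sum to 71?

Partition {1, …, 70} into 35 pairs: {1,70}, {2,69}, …, {35,36}.
Choosing 35 integers — say the integers 1 through 35 — takes one from each pair and avoids the property.
Choosing 36 forces two into the same pair by pigeonhole, and those sum to 71. So 36.

36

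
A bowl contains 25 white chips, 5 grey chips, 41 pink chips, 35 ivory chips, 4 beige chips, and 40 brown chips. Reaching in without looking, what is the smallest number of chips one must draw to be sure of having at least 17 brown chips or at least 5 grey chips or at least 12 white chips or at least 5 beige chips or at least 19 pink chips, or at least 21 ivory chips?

Each of the 6 colors has its own threshold; avoid all of them simultaneously.
The worst case stops just short of every target: 11 white, 4 grey, 18 pink, 20 ivory, 4 beige, 16 brown — 11 + 4 + 18 + 20 + 4 + 16 = 73 chips.
One more chip must push some color to its target, so 73 + 1 = 74.

74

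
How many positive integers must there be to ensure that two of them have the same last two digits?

101

There are 100 possible two-digit endings acting as pigeonholes.
With 100 positive integers we could place one in each, avoiding any repeat.
One more forces some class to hold 2, so 100 + 1 = 101.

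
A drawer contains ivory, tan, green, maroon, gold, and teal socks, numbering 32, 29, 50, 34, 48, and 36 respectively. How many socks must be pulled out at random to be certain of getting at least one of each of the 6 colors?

The hardest color to obtain is tan: we could draw every other sock first — 229 − 29 = 200 socks — without a single tan one.
The next draw must be tan, so 200 + 1 = 201.

201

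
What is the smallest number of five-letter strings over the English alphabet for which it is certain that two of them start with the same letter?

27

There are 26 possible first letters acting as pigeonholes.
With 26 five-letter strings over the English alphabet we could place one in each, avoiding any repeat.
One more forces some class to hold 2, so 26 + 1 = 27.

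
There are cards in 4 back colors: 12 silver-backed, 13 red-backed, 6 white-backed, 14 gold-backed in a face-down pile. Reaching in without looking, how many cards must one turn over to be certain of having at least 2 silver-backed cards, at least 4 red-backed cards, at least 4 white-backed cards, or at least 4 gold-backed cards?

11

The worst case stops just short of every target: 1 silver-backed, 3 red-backed, 3 white-backed, 3 gold-backed — 1 + 3 + 3 + 3 = 10 cards.
One more card must push some back color to its target, so 10 + 1 = 11.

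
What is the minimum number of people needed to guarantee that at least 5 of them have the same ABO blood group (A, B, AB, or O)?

17

There are 4 ABO blood groups acting as pigeonholes.
With 4 × 4 = 16 people we could place exactly 4 in each, with no class reaching 5.
One more forces some class to hold 5, so 16 + 1 = 17.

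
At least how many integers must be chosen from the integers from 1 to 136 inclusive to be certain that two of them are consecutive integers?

69

Partition {1, …, 136} into 68 pairs: {1,2}, {3,4}, …, {135,136}.
Choosing 68 integers — say the 68 even numbers 2, 4, …, 136 — takes one from each pair and avoids the property.
Choosing 69 forces two into the same pair by pigeonhole, and those are consecutive. So 69.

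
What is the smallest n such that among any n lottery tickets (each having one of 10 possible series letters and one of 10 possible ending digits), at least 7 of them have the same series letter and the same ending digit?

601

There are 10 × 10 = 100 (series letter, ending digit) combinations acting as pigeonholes.
With 100 × 6 = 600 lottery tickets we could place exactly 6 in each, with no (series letter, ending digit) pair reaching 7.
One more forces some (series letter, ending digit) pair to hold 7, so 600 + 1 = 601.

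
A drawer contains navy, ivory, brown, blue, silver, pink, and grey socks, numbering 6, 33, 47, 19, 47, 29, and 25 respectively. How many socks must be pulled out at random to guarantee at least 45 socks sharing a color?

Treat the 7 colors as pigeonholes.
In the worst case we take at most 44 of each color, but all 6 navy, all 33 ivory, all 19 blue, all 29 pink, and all 25 grey (fewer than 44), giving 6 + 33 + 44 + 19 + 44 + 29 + 25 = 200.
One more sock then forces some color to 45, so 200 + 1 = 201.

201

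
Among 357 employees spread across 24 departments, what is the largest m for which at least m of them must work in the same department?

15

If each of the 24 departments held at most 14, the total would be at most 24 × 14 = 336 < 357, a contradiction.
So at least one holds ⌈357/24⌉ = 15.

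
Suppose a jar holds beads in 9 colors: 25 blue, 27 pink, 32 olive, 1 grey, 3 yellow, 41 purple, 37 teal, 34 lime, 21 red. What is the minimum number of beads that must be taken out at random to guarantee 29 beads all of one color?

Treat the 9 colors as pigeonholes.
In the worst case we take at most 28 of each color, but all 25 blue, all 27 pink, all 1 grey, all 3 yellow, and all 21 red (fewer than 28), giving 25 + 27 + 28 + 1 + 3 + 28 + 28 + 28 + 21 = 189.
One more bead then forces some color to 29, so 189 + 1 = 190.

190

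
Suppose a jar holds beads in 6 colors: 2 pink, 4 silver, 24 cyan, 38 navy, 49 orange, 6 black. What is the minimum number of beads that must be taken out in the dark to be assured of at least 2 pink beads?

The worst case draws every non-pink bead first: 4 + 24 + 38 + 49 + 6 = 121.
The next 2 draws are then forced to be pink, giving 121 + 2 = 123.

123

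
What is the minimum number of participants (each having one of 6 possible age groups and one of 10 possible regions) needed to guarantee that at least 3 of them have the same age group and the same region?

121

There are 6 × 10 = 60 (age group, region) combinations acting as pigeonholes.
With 60 × 2 = 120 participants we could place exactly 2 in each, with no (age group, region) pair reaching 3.
One more forces some (age group, region) pair to hold 3, so 120 + 1 = 121.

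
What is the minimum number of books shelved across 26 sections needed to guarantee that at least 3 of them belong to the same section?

53

There are 26 sections acting as pigeonholes.
With 26 × 2 = 52 books we could place exactly 2 in each, with no class reaching 3.
One more forces some class to hold 3, so 52 + 1 = 53.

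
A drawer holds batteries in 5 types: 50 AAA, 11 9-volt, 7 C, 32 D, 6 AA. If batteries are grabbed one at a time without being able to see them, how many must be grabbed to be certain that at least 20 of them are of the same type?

In the worst case we take at most 19 of each type, but all 11 9-volt, all 7 C, and all 6 AA (fewer than 19), giving 19 + 11 + 7 + 19 + 6 = 62.
One more battery then forces some type to 20, so 62 + 1 = 63.

63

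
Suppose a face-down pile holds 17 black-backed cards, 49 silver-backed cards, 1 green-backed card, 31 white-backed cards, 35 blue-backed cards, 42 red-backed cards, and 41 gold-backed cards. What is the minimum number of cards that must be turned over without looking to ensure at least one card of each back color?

The hardest back color to obtain is green-backed: we could draw every other card first — 216 − 1 = 215 cards — without a single green-backed one.
The next draw must be green-backed, so 215 + 1 = 216.

216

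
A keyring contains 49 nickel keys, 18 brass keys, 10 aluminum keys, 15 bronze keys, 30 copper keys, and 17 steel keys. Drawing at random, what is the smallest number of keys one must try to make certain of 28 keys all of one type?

In the worst case we take at most 27 of each type, but all 18 brass, all 10 aluminum, all 15 bronze, and all 17 steel (fewer than 27), giving 27 + 18 + 10 + 15 + 27 + 17 = 114.
One more key then forces some type to 28, so 114 + 1 = 115.

115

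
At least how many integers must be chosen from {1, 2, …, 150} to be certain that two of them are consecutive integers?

76

Partition {1, …, 150} into 75 pairs: {1,2}, {3,4}, …, {149,150}.
Choosing 75 integers — say the 75 even numbers 2, 4, …, 150 — takes one from each pair and avoids the property.
Choosing 76 forces two into the same pair by pigeonhole, and those are consecutive. So 76.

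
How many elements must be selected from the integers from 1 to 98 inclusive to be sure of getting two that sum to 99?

Partition {1, …, 98} into 49 pairs: {1,98}, {2,97}, …, {49,50}.
Choosing 49 integers — say the integers 1 through 49 — takes one from each pair and avoids the property.
Choosing 50 forces two into the same pair by pigeonhole, and those sum to 99. So 50.

50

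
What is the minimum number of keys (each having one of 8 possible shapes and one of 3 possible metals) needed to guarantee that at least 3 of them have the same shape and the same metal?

49

There are 8 × 3 = 24 (shape, metal) combinations acting as pigeonholes.
With 24 × 2 = 48 keys we could place exactly 2 in each, with no (shape, metal) pair reaching 3.
One more forces some (shape, metal) pair to hold 3, so 48 + 1 = 49.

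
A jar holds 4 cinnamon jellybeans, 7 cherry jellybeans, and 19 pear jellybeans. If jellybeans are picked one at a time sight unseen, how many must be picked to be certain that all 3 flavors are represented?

The hardest flavor to obtain is cinnamon: we could draw every other jellybean first — 30 − 4 = 26 jellybeans — without a single cinnamon one.
The next draw must be cinnamon, so 26 + 1 = 27.

27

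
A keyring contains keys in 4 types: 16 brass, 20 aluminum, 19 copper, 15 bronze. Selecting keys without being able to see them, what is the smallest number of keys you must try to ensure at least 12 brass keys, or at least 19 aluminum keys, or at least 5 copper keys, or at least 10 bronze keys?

The worst case stops just short of every target: 11 brass, 18 aluminum, 4 copper, 9 bronze — 11 + 18 + 4 + 9 = 42 keys.
One more key must push some type to its target, so 42 + 1 = 43.

43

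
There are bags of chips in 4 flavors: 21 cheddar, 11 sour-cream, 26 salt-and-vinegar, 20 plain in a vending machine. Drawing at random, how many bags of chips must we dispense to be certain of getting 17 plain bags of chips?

75

The worst case draws every non-plain bag of chips first: 21 + 11 + 26 = 58.
The next 17 draws are then forced to be plain, giving 58 + 17 = 75.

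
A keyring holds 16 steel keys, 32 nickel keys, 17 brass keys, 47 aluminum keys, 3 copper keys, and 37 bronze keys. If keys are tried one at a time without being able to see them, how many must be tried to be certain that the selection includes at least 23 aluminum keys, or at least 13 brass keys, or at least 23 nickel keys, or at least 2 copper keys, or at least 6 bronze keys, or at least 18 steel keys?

79

Each of the 6 types has its own threshold; avoid all of them simultaneously.
The worst case stops just short of every target: all 16 steel, 22 nickel, 12 brass, 22 aluminum, 1 copper, 5 bronze — 16 + 22 + 12 + 22 + 1 + 5 = 78 keys.
One more key must push some type to its target, so 78 + 1 = 79.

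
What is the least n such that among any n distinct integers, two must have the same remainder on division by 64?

Two integers differ by a multiple of 64 exactly when they share a remainder mod 64.
There are 64 residue classes mod 64, so 64 integers can all lie in distinct classes.
One more integer must repeat a residue, giving a difference divisible by 64. So n = 64 + 1 = 65.

65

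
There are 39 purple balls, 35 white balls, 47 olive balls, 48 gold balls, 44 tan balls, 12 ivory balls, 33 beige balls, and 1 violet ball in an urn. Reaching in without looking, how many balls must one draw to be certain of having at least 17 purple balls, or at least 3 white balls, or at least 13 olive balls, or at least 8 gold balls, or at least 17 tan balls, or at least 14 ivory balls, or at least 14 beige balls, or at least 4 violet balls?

The worst case stops just short of every target: 16 purple, 2 white, 12 olive, 7 gold, 16 tan, all 12 ivory, 13 beige, all 1 violet — 16 + 2 + 12 + 7 + 16 + 12 + 13 + 1 = 79 balls.
One more ball must push some color to its target, so 79 + 1 = 80.

80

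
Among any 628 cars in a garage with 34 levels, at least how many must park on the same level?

The 628 cars fall into 34 levels.
If each of the 34 levels held at most 18, the total would be at most 34 × 18 = 612 < 628, a contradiction.
So at least one holds ⌈628/34⌉ = 19.

19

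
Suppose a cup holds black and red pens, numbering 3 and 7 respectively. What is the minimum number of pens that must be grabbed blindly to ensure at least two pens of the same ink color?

The worst case takes 1 pen of each ink color without reaching 2 of any: 2 × 1 = 2.
The next pen must bring some ink color to 2, so 2 + 1 = 3.

3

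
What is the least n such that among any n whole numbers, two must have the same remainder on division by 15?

16

Two integers differ by a multiple of 15 exactly when they share a remainder mod 15.
There are 15 residue classes mod 15, so 15 integers can all lie in distinct classes.
One more integer must repeat a residue, giving a difference divisible by 15. So n = 15 + 1 = 16.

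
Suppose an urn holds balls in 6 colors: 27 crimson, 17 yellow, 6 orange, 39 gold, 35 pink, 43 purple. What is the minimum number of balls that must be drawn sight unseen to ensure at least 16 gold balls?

To avoid gold balls as long as possible, exhaust the other 5 colors first.
The worst case draws every non-gold ball first: 27 + 17 + 6 + 35 + 43 = 128.
The next 16 draws are then forced to be gold, giving 128 + 16 = 144.

144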